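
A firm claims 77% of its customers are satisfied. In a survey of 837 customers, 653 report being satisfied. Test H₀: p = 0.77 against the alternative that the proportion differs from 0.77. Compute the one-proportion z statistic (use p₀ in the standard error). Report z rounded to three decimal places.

p̂ = 653/837 = 0.78017.
SE = √(p₀(1−p₀)/n) = √(0.1771/837) = 0.01455.
z = (0.78017 − 0.77)/0.01455 = 0.01017/0.01455 = 0.699.
p-value = 2·P(Z > 0.699) ≈ 0.4846.

z = 0.699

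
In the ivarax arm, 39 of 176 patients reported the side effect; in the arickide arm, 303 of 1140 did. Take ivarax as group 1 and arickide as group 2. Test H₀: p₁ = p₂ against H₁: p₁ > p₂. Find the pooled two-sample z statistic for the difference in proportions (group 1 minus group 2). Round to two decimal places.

z = -1.24

p̂₁ = 39/176 = 0.22159, p̂₂ = 303/1140 = 0.26579.
Pooled p̂ = (39+303)/(176+1140) = 342/1316 = 0.25988.
SE = √(0.192342 × 0.00655901) = 0.03552.
z = (0.22159 − 0.26579)/0.03552 = -0.04420/0.03552 = -1.24.
p-value = P(Z > -1.244) ≈ 0.8933.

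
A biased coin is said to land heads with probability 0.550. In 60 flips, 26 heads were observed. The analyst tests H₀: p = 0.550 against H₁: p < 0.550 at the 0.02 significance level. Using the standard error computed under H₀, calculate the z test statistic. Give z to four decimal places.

z = -1.8165

p̂ = 26/60 = 0.433333.
Under H₀, SE = √(0.55·0.45/60) = √(0.004125) = 0.064226.
z = (0.433333 − 0.55)/0.064226 = -0.116667/0.064226 = -1.8165.
p-value = P(Z < -1.816) ≈ 0.0346; since p > α = 0.02, fail to reject H₀.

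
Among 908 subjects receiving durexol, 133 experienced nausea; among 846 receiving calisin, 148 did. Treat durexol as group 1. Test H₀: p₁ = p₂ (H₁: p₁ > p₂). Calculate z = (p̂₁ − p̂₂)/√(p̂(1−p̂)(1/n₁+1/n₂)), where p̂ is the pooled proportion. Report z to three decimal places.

z = -1.624

p̂₁ = 133/908 ≈ 0.14648, p̂₂ = 148/846 ≈ 0.17494.
Pooled p̂ = (133+148)/(908+846) = 281/1754 = 0.16021.
SE = √(p̂(1−p̂)(1/n₁+1/n₂)) = √(0.16021·0.83979·0.00228335) = √(0.000307201) = 0.01753.
z = (0.14648 − 0.17494)/0.01753 = -0.02846/0.01753 = -1.624.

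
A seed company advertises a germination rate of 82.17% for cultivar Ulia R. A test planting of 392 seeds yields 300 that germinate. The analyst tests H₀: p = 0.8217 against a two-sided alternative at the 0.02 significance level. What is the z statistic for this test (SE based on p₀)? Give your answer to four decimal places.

p̂ = 300/392 = 0.765306.
SE = √(p₀(1−p₀)/n) = √(0.14651/392) = 0.019333.
z = (0.765306 − 0.8217)/0.019333 = -0.056394/0.019333 = -2.9170.
Two-sided p-value ≈ 2·Φ(−2.917) = 0.0035; since p < α = 0.02, reject H₀.

z = -2.9170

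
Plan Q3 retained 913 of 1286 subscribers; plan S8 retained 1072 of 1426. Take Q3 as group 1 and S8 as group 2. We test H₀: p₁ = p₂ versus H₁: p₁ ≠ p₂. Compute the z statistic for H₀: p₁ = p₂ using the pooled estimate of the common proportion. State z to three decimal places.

p̂₁ = 913/1286 ≈ 0.70995, p̂₂ = 1072/1426 ≈ 0.75175.
Pooled p̂ = (913+1072)/(1286+1426) = 1985/2712 = 0.73193.
SE = √(0.196207 × 0.00147887) = 0.01703.
z = (0.70995 − 0.75175)/0.01703 = -0.04180/0.01703 = -2.454.

z = -2.454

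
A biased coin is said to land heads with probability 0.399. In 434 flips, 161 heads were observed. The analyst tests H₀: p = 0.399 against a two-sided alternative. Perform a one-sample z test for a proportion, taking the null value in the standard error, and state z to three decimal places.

z = -1.193

p̂ = 161/434 ≈ 0.370968.
Standard error under H₀: √(0.399×0.601/434) = 0.023506.
z = (0.370968 − 0.399)/0.023506 = -0.028032/0.023506 = -1.193.
p-value = 2·P(Z > 1.193) ≈ 0.2330.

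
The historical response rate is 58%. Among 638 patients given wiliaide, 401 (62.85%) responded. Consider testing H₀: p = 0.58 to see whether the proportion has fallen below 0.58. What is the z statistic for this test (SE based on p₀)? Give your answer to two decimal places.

p̂ = 401/638 ≈ 0.62853.
SE = √(p₀(1−p₀)/n) = √(0.2436/638) = 0.01954.
z = (0.62853 − 0.58)/0.01954 = 0.04853/0.01954 = 2.48.
p-value = P(Z < 2.483) ≈ 0.9935.

z = 2.48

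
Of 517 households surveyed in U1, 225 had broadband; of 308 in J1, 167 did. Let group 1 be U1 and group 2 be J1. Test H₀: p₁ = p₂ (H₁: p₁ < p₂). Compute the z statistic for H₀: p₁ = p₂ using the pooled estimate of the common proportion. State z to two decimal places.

p̂₁ = 225/517 ≈ 0.4352, p̂₂ = 167/308 ≈ 0.5422.
Pooled p̂ = (225+167)/(517+308) = 392/825 = 0.4752.
SE = √(p̂(1−p̂)(1/n₁+1/n₂)) = √(0.4752·0.5248·0.00518099) = √(0.00129205) = 0.0359.
z = (0.4352 − 0.5422)/0.0359 = -0.1070/0.0359 = -2.98.

z = -2.98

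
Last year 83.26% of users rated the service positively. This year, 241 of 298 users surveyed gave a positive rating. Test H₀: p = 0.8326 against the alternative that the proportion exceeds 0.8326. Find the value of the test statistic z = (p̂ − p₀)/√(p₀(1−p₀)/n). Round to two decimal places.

p̂ = 241/298 = 0.80872.
Under H₀, SE = √(0.8326·0.1674/298) = √(0.000467709) = 0.02163.
z = (0.80872 − 0.8326)/0.02163 = -0.02388/0.02163 = -1.10.
p-value = P(Z > -1.104) ≈ 0.8652.

z = -1.10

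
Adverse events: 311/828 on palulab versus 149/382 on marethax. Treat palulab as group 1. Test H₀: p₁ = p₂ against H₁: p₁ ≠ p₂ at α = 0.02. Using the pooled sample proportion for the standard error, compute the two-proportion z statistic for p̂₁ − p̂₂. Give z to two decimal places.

p̂₁ = 311/828 = 0.3756, p̂₂ = 149/382 = 0.3901.
Pooled p̂ = (311+149)/(828+382) = 460/1210 = 0.3802.
SE = √(0.23564 × 0.00382553) = 0.0300.
z = (0.3756 − 0.3901)/0.0300 = -0.0145/0.0300 = -0.48.
Two-sided p-value ≈ 2·Φ(−0.481) = 0.6304. With α = 0.02, fail to reject H₀.

z = -0.48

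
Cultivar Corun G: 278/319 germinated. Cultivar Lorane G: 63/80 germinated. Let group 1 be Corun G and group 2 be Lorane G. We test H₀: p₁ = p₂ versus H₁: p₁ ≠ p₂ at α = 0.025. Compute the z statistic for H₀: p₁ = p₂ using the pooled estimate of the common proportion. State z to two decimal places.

z = 1.91

p̂₁ = 278/319 ≈ 0.87147, p̂₂ = 63/80 ≈ 0.78750.
Pooled p̂ = (278+63)/(319+80) = 341/399 = 0.85464.
SE = √(0.124233 × 0.0156348) = 0.04407.
z = (0.87147 − 0.78750)/0.04407 = 0.08397/0.04407 = 1.91.
Two-sided p-value ≈ 2·Φ(−1.905) = 0.0567. With α = 0.025, fail to reject H₀.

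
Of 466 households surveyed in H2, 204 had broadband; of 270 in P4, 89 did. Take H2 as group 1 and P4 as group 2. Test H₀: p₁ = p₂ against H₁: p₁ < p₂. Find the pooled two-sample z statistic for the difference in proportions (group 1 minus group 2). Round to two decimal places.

p̂₁ = 204/466 ≈ 0.4378, p̂₂ = 89/270 ≈ 0.3296.
Pooled p̂ = (204+89)/(466+270) = 293/736 = 0.3981.
SE = √(0.239616 × 0.00584963) = 0.0374.
z = (0.4378 − 0.3296)/0.0374 = 0.1082/0.0374 = 2.89.
p-value = P(Z < 2.888) ≈ 0.9981.

z = 2.89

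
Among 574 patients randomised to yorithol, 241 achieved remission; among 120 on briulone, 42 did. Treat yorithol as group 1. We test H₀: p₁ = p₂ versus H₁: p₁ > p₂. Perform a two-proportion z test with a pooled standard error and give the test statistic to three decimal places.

z = 1.416

p̂₁ = 241/574 = 0.41986, p̂₂ = 42/120 = 0.35000.
Pooled p̂ = (241+42)/(574+120) = 283/694 = 0.40778.
SE = √(p̂(1−p̂)(1/n₁+1/n₂)) = √(0.40778·0.59222·0.0100755) = √(0.00243319) = 0.04933.
z = (0.41986 − 0.35000)/0.04933 = 0.06986/0.04933 = 1.416.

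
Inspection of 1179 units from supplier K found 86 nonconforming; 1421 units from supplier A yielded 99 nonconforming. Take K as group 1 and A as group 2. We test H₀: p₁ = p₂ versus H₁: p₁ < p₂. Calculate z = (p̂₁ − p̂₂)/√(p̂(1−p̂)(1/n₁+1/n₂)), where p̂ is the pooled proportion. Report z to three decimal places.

p̂₁ = 86/1179 ≈ 0.07294, p̂₂ = 99/1421 ≈ 0.06967.
Pooled p̂ = (86+99)/(1179+1421) = 185/2600 = 0.07115.
SE = √(p̂(1−p̂)(1/n₁+1/n₂)) = √(0.07115·0.92885·0.00155191) = √(0.000102567) = 0.01013.
z = (0.07294 − 0.06967)/0.01013 = 0.00327/0.01013 = 0.323.
p-value = P(Z < 0.323) ≈ 0.6268.

z = 0.323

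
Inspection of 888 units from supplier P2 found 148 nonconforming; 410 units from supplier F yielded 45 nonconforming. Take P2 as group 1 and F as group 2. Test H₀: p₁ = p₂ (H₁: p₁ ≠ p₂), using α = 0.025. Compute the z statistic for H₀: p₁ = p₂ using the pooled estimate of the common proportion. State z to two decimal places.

p̂₁ = 148/888 ≈ 0.1667, p̂₂ = 45/410 ≈ 0.1098.
Pooled p̂ = (148+45)/(888+410) = 193/1298 = 0.1487.
SE = √(0.126581 × 0.00356515) = 0.0212.
z = (0.1667 − 0.1098)/0.0212 = 0.0569/0.0212 = 2.68.
p-value = 2·P(Z > 2.679) ≈ 0.0074; since p < α = 0.025, reject H₀.

z = 2.68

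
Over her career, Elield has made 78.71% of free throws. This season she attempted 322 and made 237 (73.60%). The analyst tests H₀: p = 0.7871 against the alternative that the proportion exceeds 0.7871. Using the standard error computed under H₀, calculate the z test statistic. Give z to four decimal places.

p̂ = 237/322 ≈ 0.736025.
Standard error under H₀: √(0.7871×0.2129/322) = 0.022813.
z = (0.736025 − 0.7871)/0.022813 = -0.051075/0.022813 = -2.2389.
p-value = P(Z > -2.239) ≈ 0.9874.

z = -2.2389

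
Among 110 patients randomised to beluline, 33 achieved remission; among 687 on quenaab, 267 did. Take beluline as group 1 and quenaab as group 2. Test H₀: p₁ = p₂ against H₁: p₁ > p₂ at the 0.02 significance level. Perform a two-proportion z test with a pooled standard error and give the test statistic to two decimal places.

z = -1.78

p̂₁ = 33/110 = 0.3000, p̂₂ = 267/687 = 0.3886.
Pooled p̂ = (33+267)/(110+687) = 300/797 = 0.3764.
SE = √(p̂(1−p̂)(1/n₁+1/n₂)) = √(0.3764·0.6236·0.0105465) = √(0.00247554) = 0.0498.
z = (0.3000 − 0.3886)/0.0498 = -0.0886/0.0498 = -1.78.
p-value = P(Z > -1.782) ≈ 0.9626. With α = 0.02, fail to reject H₀.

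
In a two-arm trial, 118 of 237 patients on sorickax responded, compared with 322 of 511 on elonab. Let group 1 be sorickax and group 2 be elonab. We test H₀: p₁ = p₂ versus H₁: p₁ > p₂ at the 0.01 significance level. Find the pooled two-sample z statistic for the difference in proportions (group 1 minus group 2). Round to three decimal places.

p̂₁ = 118/237 ≈ 0.49789, p̂₂ = 322/511 ≈ 0.63014.
Pooled p̂ = (118+322)/(237+511) = 440/748 = 0.58824.
SE = √(0.242215 × 0.00617636) = 0.03868.
z = (0.49789 − 0.63014)/0.03868 = -0.13225/0.03868 = -3.419.
p-value = P(Z > -3.419) ≈ 0.9997; since p > α = 0.01, fail to reject H₀.

z = -3.419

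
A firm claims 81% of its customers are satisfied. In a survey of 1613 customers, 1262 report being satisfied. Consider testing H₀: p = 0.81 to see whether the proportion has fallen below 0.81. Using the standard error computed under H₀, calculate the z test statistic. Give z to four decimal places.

p̂ = 1262/1613 = 0.782393.
SE = √(p₀(1−p₀)/n) = √(0.1539/1613) = 0.009768.
z = (0.782393 − 0.81)/0.009768 = -0.027607/0.009768 = -2.8263.

z = -2.8263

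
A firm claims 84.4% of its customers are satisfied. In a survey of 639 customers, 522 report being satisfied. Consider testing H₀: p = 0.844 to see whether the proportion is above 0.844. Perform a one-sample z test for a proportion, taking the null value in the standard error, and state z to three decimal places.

z = -1.888

p̂ = 522/639 = 0.816901.
Standard error under H₀: √(0.844×0.156/639) = 0.014354.
z = (0.816901 − 0.844)/0.014354 = -0.027099/0.014354 = -1.888.
p-value = P(Z > -1.888) ≈ 0.9705.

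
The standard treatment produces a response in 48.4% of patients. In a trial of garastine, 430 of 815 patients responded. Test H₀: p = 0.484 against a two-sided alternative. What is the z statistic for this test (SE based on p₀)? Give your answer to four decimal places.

p̂ = 430/815 ≈ 0.527607.
Under H₀, SE = √(0.484·0.516/815) = √(0.000306434) = 0.017505.
z = (0.527607 − 0.484)/0.017505 = 0.043607/0.017505 = 2.4911.
Two-sided p-value ≈ 2·Φ(−2.491) = 0.0127.

z = 2.4911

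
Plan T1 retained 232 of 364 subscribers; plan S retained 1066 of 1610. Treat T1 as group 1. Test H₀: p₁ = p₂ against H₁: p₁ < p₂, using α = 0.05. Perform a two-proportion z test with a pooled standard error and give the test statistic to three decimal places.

p̂₁ = 232/364 ≈ 0.63736, p̂₂ = 1066/1610 ≈ 0.66211.
Pooled p̂ = (232+1066)/(364+1610) = 1298/1974 = 0.65755.
SE = √(p̂(1−p̂)(1/n₁+1/n₂)) = √(0.65755·0.34245·0.00336837) = √(0.000758485) = 0.02754.
z = (0.63736 − 0.66211)/0.02754 = -0.02475/0.02754 = -0.899.
p-value = P(Z < -0.899) ≈ 0.1844. With α = 0.05, fail to reject H₀.

z = -0.899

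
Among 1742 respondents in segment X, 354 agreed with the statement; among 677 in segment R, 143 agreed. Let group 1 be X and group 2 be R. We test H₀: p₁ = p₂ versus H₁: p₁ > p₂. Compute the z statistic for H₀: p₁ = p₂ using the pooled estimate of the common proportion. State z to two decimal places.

p̂₁ = 354/1742 ≈ 0.2032, p̂₂ = 143/677 ≈ 0.2112.
Pooled p̂ = (354+143)/(1742+677) = 497/2419 = 0.2055.
SE = √(0.163244 × 0.00205116) = 0.0183.
z = (0.2032 − 0.2112)/0.0183 = -0.0080/0.0183 = -0.44.
p-value = P(Z > -0.438) ≈ 0.6692.

z = -0.44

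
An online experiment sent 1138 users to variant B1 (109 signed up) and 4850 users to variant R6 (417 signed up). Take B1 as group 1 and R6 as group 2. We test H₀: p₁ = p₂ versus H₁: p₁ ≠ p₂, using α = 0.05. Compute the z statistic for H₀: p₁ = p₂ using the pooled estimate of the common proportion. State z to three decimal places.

p̂₁ = 109/1138 ≈ 0.095782, p̂₂ = 417/4850 ≈ 0.085979.
Pooled p̂ = (109+417)/(1138+4850) = 526/5988 = 0.087842.
SE = √(p̂(1−p̂)(1/n₁+1/n₂)) = √(0.087842·0.912158·0.00108492) = √(8.69304e-05) = 0.009324.
z = (0.095782 − 0.085979)/0.009324 = 0.009803/0.009324 = 1.051.
p-value = 2·P(Z > 1.051) ≈ 0.2931, so at α = 0.05 we fail to reject H₀.

z = 1.051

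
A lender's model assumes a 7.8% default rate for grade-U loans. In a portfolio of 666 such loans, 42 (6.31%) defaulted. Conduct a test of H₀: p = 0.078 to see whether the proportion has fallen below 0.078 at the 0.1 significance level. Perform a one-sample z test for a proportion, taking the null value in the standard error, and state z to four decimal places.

z = -1.4374

p̂ = 42/666 ≈ 0.0630631.
Standard error under H₀: √(0.078×0.922/666) = 0.0103914.
z = (0.0630631 − 0.078)/0.0103914 = -0.0149369/0.0103914 = -1.4374.
p-value = P(Z < -1.437) ≈ 0.0753; since p < α = 0.1, reject H₀.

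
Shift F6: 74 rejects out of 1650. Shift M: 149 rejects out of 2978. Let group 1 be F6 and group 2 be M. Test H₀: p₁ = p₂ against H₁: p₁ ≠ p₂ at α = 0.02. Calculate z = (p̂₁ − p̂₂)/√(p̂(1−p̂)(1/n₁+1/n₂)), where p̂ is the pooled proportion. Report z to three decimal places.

z = -0.789

p̂₁ = 74/1650 ≈ 0.044848, p̂₂ = 149/2978 ≈ 0.050034.
Pooled p̂ = (74+149)/(1650+2978) = 223/4628 = 0.048185.
SE = √(p̂(1−p̂)(1/n₁+1/n₂)) = √(0.048185·0.951815·0.000941856) = √(4.31965e-05) = 0.006572.
z = (0.044848 − 0.050034)/0.006572 = -0.005186/0.006572 = -0.789.
Two-sided p-value ≈ 2·Φ(−0.789) = 0.4302; since p > α = 0.02, fail to reject H₀.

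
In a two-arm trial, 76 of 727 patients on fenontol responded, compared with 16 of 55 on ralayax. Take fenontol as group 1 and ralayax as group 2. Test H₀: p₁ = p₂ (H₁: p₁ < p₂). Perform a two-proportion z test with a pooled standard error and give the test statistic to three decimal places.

p̂₁ = 76/727 = 0.10454, p̂₂ = 16/55 = 0.29091.
Pooled p̂ = (76+16)/(727+55) = 92/782 = 0.11765.
SE = √(0.103806 × 0.0195573) = 0.04506.
z = (0.10454 − 0.29091)/0.04506 = -0.18637/0.04506 = -4.136.
p-value = P(Z < -4.136) ≈ 0.0000.

z = -4.136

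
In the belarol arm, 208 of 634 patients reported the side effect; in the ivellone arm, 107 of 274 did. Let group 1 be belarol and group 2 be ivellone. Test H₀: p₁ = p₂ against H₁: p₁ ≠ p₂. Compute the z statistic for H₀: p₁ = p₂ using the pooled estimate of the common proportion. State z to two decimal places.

p̂₁ = 208/634 = 0.3281, p̂₂ = 107/274 = 0.3905.
Pooled p̂ = (208+107)/(634+274) = 315/908 = 0.3469.
SE = √(0.226565 × 0.00522692) = 0.0344.
z = (0.3281 − 0.3905)/0.0344 = -0.0624/0.0344 = -1.81.

z = -1.81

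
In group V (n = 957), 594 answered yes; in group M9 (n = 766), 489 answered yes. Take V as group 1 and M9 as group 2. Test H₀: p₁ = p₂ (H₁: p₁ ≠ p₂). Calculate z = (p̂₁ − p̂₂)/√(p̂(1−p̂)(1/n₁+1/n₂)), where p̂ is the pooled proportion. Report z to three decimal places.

z = -0.755

p̂₁ = 594/957 = 0.62069, p̂₂ = 489/766 = 0.63838.
Pooled p̂ = (594+489)/(957+766) = 1083/1723 = 0.62855.
SE = √(p̂(1−p̂)(1/n₁+1/n₂)) = √(0.62855·0.37145·0.00235042) = √(0.00054876) = 0.02343.
z = (0.62069 − 0.63838)/0.02343 = -0.01769/0.02343 = -0.755.
Two-sided p-value ≈ 2·Φ(−0.755) = 0.4501.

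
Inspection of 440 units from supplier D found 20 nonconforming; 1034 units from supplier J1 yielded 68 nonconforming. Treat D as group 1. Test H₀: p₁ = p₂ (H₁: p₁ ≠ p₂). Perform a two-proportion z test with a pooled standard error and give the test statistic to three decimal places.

p̂₁ = 20/440 ≈ 0.04545, p̂₂ = 68/1034 ≈ 0.06576.
Pooled p̂ = (20+68)/(440+1034) = 88/1474 = 0.05970.
SE = √(p̂(1−p̂)(1/n₁+1/n₂)) = √(0.05970·0.94030·0.00323985) = √(0.000181876) = 0.01349.
z = (0.04545 − 0.06576)/0.01349 = -0.02031/0.01349 = -1.506.
Two-sided p-value ≈ 2·Φ(−1.506) = 0.1321.

z = -1.506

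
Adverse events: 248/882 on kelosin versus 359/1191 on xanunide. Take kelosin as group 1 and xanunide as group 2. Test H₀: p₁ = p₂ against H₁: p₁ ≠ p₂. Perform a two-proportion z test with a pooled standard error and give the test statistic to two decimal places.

p̂₁ = 248/882 = 0.2812, p̂₂ = 359/1191 = 0.3014.
Pooled p̂ = (248+359)/(882+1191) = 607/2073 = 0.2928.
SE = √(p̂(1−p̂)(1/n₁+1/n₂)) = √(0.2928·0.7072·0.00197342) = √(0.000408642) = 0.0202.
z = (0.2812 − 0.3014)/0.0202 = -0.0202/0.0202 = -1.00.
p-value = 2·P(Z > 1.002) ≈ 0.3165.

z = -1.00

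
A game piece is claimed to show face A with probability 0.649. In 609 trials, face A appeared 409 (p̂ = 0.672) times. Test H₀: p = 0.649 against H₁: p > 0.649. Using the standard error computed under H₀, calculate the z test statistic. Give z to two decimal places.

p̂ = 409/609 = 0.6716.
SE = √(p₀(1−p₀)/n) = √(0.2278/609) = 0.0193.
z = (0.6716 − 0.649)/0.0193 = 0.0226/0.0193 = 1.17.
p-value = P(Z > 1.168) ≈ 0.1214.

z = 1.17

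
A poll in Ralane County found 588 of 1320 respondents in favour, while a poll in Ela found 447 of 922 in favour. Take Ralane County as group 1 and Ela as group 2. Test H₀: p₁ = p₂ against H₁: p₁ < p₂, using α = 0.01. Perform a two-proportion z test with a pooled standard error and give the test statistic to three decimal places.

p̂₁ = 588/1320 = 0.44545, p̂₂ = 447/922 = 0.48482.
Pooled p̂ = (588+447)/(1320+922) = 1035/2242 = 0.46164.
SE = √(0.248529 × 0.00184217) = 0.02140.
z = (0.44545 − 0.48482)/0.02140 = -0.03937/0.02140 = -1.840.
p-value = P(Z < -1.840) ≈ 0.0329, so at α = 0.01 we fail to reject H₀.

z = -1.840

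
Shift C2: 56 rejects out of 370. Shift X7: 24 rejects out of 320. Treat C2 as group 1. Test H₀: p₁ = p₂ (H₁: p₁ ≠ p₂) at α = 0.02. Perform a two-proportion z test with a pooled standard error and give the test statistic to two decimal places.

p̂₁ = 56/370 ≈ 0.15135, p̂₂ = 24/320 ≈ 0.07500.
Pooled p̂ = (56+24)/(370+320) = 80/690 = 0.11594.
SE = √(p̂(1−p̂)(1/n₁+1/n₂)) = √(0.11594·0.88406·0.0058277) = √(0.000597336) = 0.02444.
z = (0.15135 − 0.07500)/0.02444 = 0.07635/0.02444 = 3.12.
Two-sided p-value ≈ 2·Φ(−3.124) = 0.0018. With α = 0.02, reject H₀.

z = 3.12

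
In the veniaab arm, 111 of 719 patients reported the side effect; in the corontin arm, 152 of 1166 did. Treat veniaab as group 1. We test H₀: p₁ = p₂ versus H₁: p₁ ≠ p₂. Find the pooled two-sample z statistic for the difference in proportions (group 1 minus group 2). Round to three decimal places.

p̂₁ = 111/719 = 0.15438, p̂₂ = 152/1166 = 0.13036.
Pooled p̂ = (111+152)/(719+1166) = 263/1885 = 0.13952.
SE = √(0.120056 × 0.00224845) = 0.01643.
z = (0.15438 − 0.13036)/0.01643 = 0.02402/0.01643 = 1.462.

z = 1.462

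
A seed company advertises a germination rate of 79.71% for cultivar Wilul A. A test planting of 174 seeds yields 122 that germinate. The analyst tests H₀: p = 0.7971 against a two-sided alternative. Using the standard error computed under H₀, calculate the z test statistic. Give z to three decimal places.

z = -3.147

p̂ = 122/174 = 0.70115.
Under H₀, SE = √(0.7971·0.2029/174) = √(0.000929492) = 0.03049.
z = (0.70115 − 0.7971)/0.03049 = -0.09595/0.03049 = -3.147.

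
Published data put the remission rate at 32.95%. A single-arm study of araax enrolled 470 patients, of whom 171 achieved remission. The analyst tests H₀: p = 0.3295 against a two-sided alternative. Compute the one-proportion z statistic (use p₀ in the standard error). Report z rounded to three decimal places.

p̂ = 171/470 ≈ 0.36383.
Under H₀, SE = √(0.3295·0.6705/470) = √(0.000470063) = 0.02168.
z = (0.36383 − 0.3295)/0.02168 = 0.03433/0.02168 = 1.583.
p-value = 2·P(Z > 1.583) ≈ 0.1133.

z = 1.583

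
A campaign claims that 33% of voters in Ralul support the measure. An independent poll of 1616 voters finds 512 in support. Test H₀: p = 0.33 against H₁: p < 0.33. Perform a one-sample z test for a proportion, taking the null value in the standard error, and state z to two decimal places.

z = -1.13

p̂ = 512/1616 = 0.3168.
Under H₀, SE = √(0.33·0.67/1616) = √(0.000136819) = 0.0117.
z = (0.3168 − 0.33)/0.0117 = -0.0132/0.0117 = -1.13.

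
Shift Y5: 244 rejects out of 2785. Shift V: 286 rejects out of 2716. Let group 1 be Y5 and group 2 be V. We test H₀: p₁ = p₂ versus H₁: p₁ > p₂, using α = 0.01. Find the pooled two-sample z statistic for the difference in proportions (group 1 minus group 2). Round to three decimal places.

p̂₁ = 244/2785 ≈ 0.087612, p̂₂ = 286/2716 ≈ 0.105302.
Pooled p̂ = (244+286)/(2785+2716) = 530/5501 = 0.096346.
SE = √(p̂(1−p̂)(1/n₁+1/n₂)) = √(0.096346·0.903654·0.000727255) = √(6.33174e-05) = 0.007957.
z = (0.087612 − 0.105302)/0.007957 = -0.017690/0.007957 = -2.223.
p-value = P(Z > -2.223) ≈ 0.9869; since p > α = 0.01, fail to reject H₀.

z = -2.223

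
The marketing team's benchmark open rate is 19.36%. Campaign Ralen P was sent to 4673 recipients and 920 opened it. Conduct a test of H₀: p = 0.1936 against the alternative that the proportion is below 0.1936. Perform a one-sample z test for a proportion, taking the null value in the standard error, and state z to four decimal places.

z = 0.5667

p̂ = 920/4673 = 0.1968757.
Under H₀, SE = √(0.1936·0.8064/4673) = √(3.34087e-05) = 0.0057800.
z = (0.1968757 − 0.1936)/0.0057800 = 0.0032757/0.0057800 = 0.5667.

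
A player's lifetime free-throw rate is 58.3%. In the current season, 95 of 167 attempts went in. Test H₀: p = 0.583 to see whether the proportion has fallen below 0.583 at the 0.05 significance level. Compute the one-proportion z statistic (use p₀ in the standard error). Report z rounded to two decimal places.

z = -0.37

p̂ = 95/167 ≈ 0.5689.
Standard error under H₀: √(0.583×0.417/167) = 0.0382.
z = (0.5689 − 0.583)/0.0382 = -0.0141/0.0382 = -0.37.
p-value = P(Z < -0.371) ≈ 0.3555. With α = 0.05, fail to reject H₀.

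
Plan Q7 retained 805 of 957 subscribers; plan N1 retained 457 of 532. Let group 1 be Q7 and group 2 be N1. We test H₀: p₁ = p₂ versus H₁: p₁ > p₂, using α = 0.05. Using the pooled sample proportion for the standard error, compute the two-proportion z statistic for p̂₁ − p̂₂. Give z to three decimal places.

z = -0.918

p̂₁ = 805/957 ≈ 0.84117, p̂₂ = 457/532 ≈ 0.85902.
Pooled p̂ = (805+457)/(957+532) = 1262/1489 = 0.84755.
SE = √(p̂(1−p̂)(1/n₁+1/n₂)) = √(0.84755·0.15245·0.00292463) = √(0.000377891) = 0.01944.
z = (0.84117 − 0.85902)/0.01944 = -0.01785/0.01944 = -0.918.
p-value = P(Z > -0.918) ≈ 0.8208; since p > α = 0.05, fail to reject H₀.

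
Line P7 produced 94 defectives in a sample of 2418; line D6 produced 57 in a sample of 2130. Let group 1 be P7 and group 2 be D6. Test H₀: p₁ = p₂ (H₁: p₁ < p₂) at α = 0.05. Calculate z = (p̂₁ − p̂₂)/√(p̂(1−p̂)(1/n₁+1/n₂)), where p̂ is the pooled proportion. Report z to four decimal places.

z = 2.2755

p̂₁ = 94/2418 ≈ 0.0388751, p̂₂ = 57/2130 ≈ 0.0267606.
Pooled p̂ = (94+57)/(2418+2130) = 151/4548 = 0.0332014.
SE = √(0.0320991 × 0.000883048) = 0.0053240.
z = (0.0388751 − 0.0267606)/0.0053240 = 0.0121145/0.0053240 = 2.2755.
p-value = P(Z < 2.275) ≈ 0.9886. With α = 0.05, fail to reject H₀.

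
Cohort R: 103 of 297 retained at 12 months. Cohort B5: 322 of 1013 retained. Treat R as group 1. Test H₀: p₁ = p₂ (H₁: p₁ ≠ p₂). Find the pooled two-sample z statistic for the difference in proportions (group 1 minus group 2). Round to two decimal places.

z = 0.94

p̂₁ = 103/297 ≈ 0.3468, p̂₂ = 322/1013 ≈ 0.3179.
Pooled p̂ = (103+322)/(297+1013) = 425/1310 = 0.3244.
SE = √(0.219174 × 0.00435417) = 0.0309.
z = (0.3468 − 0.3179)/0.0309 = 0.0289/0.0309 = 0.94.
p-value = 2·P(Z > 0.937) ≈ 0.3490.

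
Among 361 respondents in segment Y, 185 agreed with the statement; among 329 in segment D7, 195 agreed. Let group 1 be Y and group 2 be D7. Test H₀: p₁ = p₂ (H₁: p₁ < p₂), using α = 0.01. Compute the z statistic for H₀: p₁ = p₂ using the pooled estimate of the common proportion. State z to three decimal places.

z = -2.116

p̂₁ = 185/361 = 0.512465, p̂₂ = 195/329 = 0.592705.
Pooled p̂ = (185+195)/(361+329) = 380/690 = 0.550725.
SE = √(p̂(1−p̂)(1/n₁+1/n₂)) = √(0.550725·0.449275·0.0058096) = √(0.00143745) = 0.037914.
z = (0.512465 − 0.592705)/0.037914 = -0.080240/0.037914 = -2.116.
p-value = P(Z < -2.116) ≈ 0.0172. With α = 0.01, fail to reject H₀.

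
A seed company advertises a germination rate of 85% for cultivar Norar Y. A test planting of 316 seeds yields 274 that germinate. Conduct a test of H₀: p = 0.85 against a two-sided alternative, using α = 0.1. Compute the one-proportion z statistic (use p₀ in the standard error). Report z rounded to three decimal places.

z = 0.851

p̂ = 274/316 ≈ 0.86709.
Standard error under H₀: √(0.85×0.15/316) = 0.02009.
z = (0.86709 − 0.85)/0.02009 = 0.01709/0.02009 = 0.851.
Two-sided p-value ≈ 2·Φ(−0.851) = 0.3949. With α = 0.1, fail to reject H₀.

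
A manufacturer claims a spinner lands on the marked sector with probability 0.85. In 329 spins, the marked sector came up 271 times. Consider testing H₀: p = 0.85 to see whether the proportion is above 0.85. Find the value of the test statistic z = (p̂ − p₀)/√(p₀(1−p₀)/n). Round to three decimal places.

p̂ = 271/329 ≈ 0.823708.
Standard error under H₀: √(0.85×0.15/329) = 0.019686.
z = (0.823708 − 0.85)/0.019686 = -0.026292/0.019686 = -1.336.
p-value = P(Z > -1.336) ≈ 0.9092.

z = -1.336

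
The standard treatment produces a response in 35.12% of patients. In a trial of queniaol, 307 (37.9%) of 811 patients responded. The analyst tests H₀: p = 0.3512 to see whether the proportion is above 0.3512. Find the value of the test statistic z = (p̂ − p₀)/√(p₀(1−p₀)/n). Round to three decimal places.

z = 1.631

p̂ = 307/811 = 0.378545.
SE = √(p₀(1−p₀)/n) = √(0.22786/811) = 0.016762.
z = (0.378545 − 0.3512)/0.016762 = 0.027345/0.016762 = 1.631.
p-value = P(Z > 1.631) ≈ 0.0514.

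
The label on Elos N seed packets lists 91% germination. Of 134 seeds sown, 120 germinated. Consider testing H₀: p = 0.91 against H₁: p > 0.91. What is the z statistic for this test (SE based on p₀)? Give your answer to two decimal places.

p̂ = 120/134 ≈ 0.8955.
Under H₀, SE = √(0.91·0.09/134) = √(0.000611194) = 0.0247.
z = (0.8955 − 0.91)/0.0247 = -0.0145/0.0247 = -0.59.

z = -0.59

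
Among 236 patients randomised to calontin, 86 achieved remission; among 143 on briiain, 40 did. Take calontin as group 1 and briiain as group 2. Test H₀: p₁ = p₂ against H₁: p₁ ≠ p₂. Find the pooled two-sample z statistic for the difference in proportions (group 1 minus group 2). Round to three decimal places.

z = 1.696

p̂₁ = 86/236 ≈ 0.364407, p̂₂ = 40/143 ≈ 0.279720.
Pooled p̂ = (86+40)/(236+143) = 126/379 = 0.332454.
SE = √(0.221928 × 0.0112303) = 0.049923.
z = (0.364407 − 0.279720)/0.049923 = 0.084687/0.049923 = 1.696.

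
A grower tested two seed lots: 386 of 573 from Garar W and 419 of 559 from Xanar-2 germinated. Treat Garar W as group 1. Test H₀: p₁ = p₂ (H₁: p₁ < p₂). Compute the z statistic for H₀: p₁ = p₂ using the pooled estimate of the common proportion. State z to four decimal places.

p̂₁ = 386/573 ≈ 0.6736475, p̂₂ = 419/559 ≈ 0.7495528.
Pooled p̂ = (386+419)/(573+559) = 805/1132 = 0.7111307.
SE = √(p̂(1−p̂)(1/n₁+1/n₂)) = √(0.7111307·0.2888693·0.00353411) = √(0.00072599) = 0.0269442.
z = (0.6736475 − 0.7495528)/0.0269442 = -0.0759053/0.0269442 = -2.8171.

z = -2.8171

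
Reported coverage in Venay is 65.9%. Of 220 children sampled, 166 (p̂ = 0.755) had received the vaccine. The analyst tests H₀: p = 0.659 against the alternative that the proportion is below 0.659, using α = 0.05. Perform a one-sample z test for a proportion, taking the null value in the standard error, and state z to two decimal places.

z = 2.99

p̂ = 166/220 ≈ 0.75455.
SE = √(p₀(1−p₀)/n) = √(0.22472/220) = 0.03196.
z = (0.75455 − 0.659)/0.03196 = 0.09555/0.03196 = 2.99.
p-value = P(Z < 2.990) ≈ 0.9986. With α = 0.05, fail to reject H₀.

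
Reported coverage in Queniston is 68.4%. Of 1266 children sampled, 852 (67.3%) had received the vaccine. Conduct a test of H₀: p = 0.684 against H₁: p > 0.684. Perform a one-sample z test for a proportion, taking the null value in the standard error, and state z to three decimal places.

z = -0.843

p̂ = 852/1266 ≈ 0.672986.
SE = √(p₀(1−p₀)/n) = √(0.21614/1266) = 0.013066.
z = (0.672986 − 0.684)/0.013066 = -0.011014/0.013066 = -0.843.
p-value = P(Z > -0.843) ≈ 0.8004.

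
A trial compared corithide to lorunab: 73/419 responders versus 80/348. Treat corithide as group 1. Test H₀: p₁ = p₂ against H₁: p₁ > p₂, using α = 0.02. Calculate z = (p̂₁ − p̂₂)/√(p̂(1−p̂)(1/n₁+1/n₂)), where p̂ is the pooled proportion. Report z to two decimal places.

p̂₁ = 73/419 = 0.1742, p̂₂ = 80/348 = 0.2299.
Pooled p̂ = (73+80)/(419+348) = 153/767 = 0.1995.
SE = √(p̂(1−p̂)(1/n₁+1/n₂)) = √(0.1995·0.8005·0.0052602) = √(0.000839984) = 0.0290.
z = (0.1742 − 0.2299)/0.0290 = -0.0557/0.0290 = -1.92.
p-value = P(Z > -1.920) ≈ 0.9726. With α = 0.02, fail to reject H₀.

z = -1.92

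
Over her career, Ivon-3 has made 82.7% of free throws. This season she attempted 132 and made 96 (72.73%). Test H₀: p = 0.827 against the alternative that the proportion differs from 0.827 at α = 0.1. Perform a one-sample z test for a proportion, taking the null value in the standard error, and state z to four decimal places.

p̂ = 96/132 ≈ 0.727273.
SE = √(p₀(1−p₀)/n) = √(0.14307/132) = 0.032922.
z = (0.727273 − 0.827)/0.032922 = -0.099727/0.032922 = -3.0292.
p-value = 2·P(Z > 3.029) ≈ 0.0025. With α = 0.1, reject H₀.

z = -3.0292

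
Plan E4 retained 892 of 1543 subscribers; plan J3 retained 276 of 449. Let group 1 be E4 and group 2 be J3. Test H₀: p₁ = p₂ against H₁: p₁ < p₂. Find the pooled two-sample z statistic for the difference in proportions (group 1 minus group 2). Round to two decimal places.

z = -1.39

p̂₁ = 892/1543 = 0.5781, p̂₂ = 276/449 = 0.6147.
Pooled p̂ = (892+276)/(1543+449) = 1168/1992 = 0.5863.
SE = √(0.242544 × 0.00287526) = 0.0264.
z = (0.5781 − 0.6147)/0.0264 = -0.0366/0.0264 = -1.39.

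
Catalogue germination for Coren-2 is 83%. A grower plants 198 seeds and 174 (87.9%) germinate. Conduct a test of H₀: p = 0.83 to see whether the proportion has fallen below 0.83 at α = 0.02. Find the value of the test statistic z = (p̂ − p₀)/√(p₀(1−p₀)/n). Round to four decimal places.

z = 1.8276

p̂ = 174/198 ≈ 0.878788.
Under H₀, SE = √(0.83·0.17/198) = √(0.000712626) = 0.026695.
z = (0.878788 − 0.83)/0.026695 = 0.048788/0.026695 = 1.8276.
p-value = P(Z < 1.828) ≈ 0.9662. With α = 0.02, fail to reject H₀.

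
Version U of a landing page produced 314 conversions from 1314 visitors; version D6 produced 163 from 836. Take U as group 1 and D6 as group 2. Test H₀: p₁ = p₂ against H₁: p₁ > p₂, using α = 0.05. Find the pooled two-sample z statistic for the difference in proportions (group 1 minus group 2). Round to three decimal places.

p̂₁ = 314/1314 = 0.23896, p̂₂ = 163/836 = 0.19498.
Pooled p̂ = (314+163)/(1314+836) = 477/2150 = 0.22186.
SE = √(p̂(1−p̂)(1/n₁+1/n₂)) = √(0.22186·0.77814·0.00195721) = √(0.000337889) = 0.01838.
z = (0.23896 − 0.19498)/0.01838 = 0.04398/0.01838 = 2.393.
p-value = P(Z > 2.393) ≈ 0.0084. With α = 0.05, reject H₀.

z = 2.393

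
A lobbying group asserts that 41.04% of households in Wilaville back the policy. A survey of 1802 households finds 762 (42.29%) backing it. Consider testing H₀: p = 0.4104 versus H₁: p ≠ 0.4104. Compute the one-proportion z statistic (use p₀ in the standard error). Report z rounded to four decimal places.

z = 1.0756

p̂ = 762/1802 = 0.4228635.
Standard error under H₀: √(0.4104×0.5896/1802) = 0.0115879.
z = (0.4228635 − 0.4104)/0.0115879 = 0.0124635/0.0115879 = 1.0756.
p-value = 2·P(Z > 1.076) ≈ 0.2821.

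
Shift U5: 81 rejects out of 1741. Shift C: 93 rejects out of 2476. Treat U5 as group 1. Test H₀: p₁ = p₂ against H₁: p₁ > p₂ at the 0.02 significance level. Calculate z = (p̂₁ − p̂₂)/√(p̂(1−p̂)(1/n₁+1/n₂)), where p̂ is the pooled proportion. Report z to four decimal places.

z = 1.4410

p̂₁ = 81/1741 ≈ 0.0465250, p̂₂ = 93/2476 ≈ 0.0375606.
Pooled p̂ = (81+93)/(1741+2476) = 174/4217 = 0.0412616.
SE = √(p̂(1−p̂)(1/n₁+1/n₂)) = √(0.0412616·0.9587384·0.00097826) = √(3.8699e-05) = 0.0062209.
z = (0.0465250 − 0.0375606)/0.0062209 = 0.0089644/0.0062209 = 1.4410.
p-value = P(Z > 1.441) ≈ 0.0748; since p > α = 0.02, fail to reject H₀.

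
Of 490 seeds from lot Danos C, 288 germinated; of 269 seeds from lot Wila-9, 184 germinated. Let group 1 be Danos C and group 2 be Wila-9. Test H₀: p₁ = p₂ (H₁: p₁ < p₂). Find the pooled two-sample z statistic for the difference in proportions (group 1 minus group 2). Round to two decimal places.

z = -2.62

p̂₁ = 288/490 = 0.58776, p̂₂ = 184/269 = 0.68401.
Pooled p̂ = (288+184)/(490+269) = 472/759 = 0.62187.
SE = √(p̂(1−p̂)(1/n₁+1/n₂)) = √(0.62187·0.37813·0.00575829) = √(0.00135405) = 0.03680.
z = (0.58776 − 0.68401)/0.03680 = -0.09625/0.03680 = -2.62.
p-value = P(Z < -2.616) ≈ 0.0044.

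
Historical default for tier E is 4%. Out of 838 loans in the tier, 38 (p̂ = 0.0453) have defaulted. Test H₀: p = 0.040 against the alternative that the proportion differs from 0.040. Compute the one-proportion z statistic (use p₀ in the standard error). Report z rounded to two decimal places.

z = 0.79

p̂ = 38/838 = 0.04535.
Standard error under H₀: √(0.04×0.96/838) = 0.00677.
z = (0.04535 − 0.04)/0.00677 = 0.00535/0.00677 = 0.79.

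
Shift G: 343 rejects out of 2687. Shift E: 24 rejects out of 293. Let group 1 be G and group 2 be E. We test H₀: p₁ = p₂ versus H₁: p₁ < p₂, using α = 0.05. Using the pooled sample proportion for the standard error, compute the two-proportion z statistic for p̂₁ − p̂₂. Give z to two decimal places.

z = 2.26

p̂₁ = 343/2687 ≈ 0.12765, p̂₂ = 24/293 ≈ 0.08191.
Pooled p̂ = (343+24)/(2687+293) = 367/2980 = 0.12315.
SE = √(p̂(1−p̂)(1/n₁+1/n₂)) = √(0.12315·0.87685·0.00378513) = √(0.000408746) = 0.02022.
z = (0.12765 − 0.08191)/0.02022 = 0.04574/0.02022 = 2.26.
p-value = P(Z < 2.262) ≈ 0.9882, so at α = 0.05 we fail to reject H₀.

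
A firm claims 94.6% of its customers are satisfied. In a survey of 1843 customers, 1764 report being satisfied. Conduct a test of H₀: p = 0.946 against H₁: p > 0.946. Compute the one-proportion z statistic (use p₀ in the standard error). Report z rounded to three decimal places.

p̂ = 1764/1843 = 0.957135.
SE = √(p₀(1−p₀)/n) = √(0.051084/1843) = 0.005265.
z = (0.957135 − 0.946)/0.005265 = 0.011135/0.005265 = 2.115.

z = 2.115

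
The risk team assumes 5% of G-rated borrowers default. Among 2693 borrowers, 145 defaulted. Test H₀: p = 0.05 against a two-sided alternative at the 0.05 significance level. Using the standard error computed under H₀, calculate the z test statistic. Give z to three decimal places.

z = 0.915

p̂ = 145/2693 ≈ 0.053843.
Under H₀, SE = √(0.05·0.95/2693) = √(1.76383e-05) = 0.004200.
z = (0.053843 − 0.05)/0.004200 = 0.003843/0.004200 = 0.915.
Two-sided p-value ≈ 2·Φ(−0.915) = 0.3601. With α = 0.05, fail to reject H₀.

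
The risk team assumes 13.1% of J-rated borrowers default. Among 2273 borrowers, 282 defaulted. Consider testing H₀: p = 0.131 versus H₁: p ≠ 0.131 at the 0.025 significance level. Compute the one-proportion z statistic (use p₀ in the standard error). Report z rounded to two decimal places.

p̂ = 282/2273 = 0.12407.
Under H₀, SE = √(0.131·0.869/2273) = √(5.00832e-05) = 0.00708.
z = (0.12407 − 0.131)/0.00708 = -0.00693/0.00708 = -0.98.
Two-sided p-value ≈ 2·Φ(−0.980) = 0.3271. With α = 0.025, fail to reject H₀.

z = -0.98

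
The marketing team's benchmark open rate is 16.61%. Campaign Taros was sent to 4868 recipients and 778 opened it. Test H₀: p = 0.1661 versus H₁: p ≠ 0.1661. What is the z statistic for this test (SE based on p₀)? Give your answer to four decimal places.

p̂ = 778/4868 ≈ 0.159819.
Standard error under H₀: √(0.1661×0.8339/4868) = 0.005334.
z = (0.159819 − 0.1661)/0.005334 = -0.006281/0.005334 = -1.1775.

z = -1.1775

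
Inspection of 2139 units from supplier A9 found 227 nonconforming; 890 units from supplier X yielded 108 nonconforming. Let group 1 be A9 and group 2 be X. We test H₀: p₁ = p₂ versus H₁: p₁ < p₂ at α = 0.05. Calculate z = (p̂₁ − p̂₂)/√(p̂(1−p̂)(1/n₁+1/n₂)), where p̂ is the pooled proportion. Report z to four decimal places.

z = -1.2169

p̂₁ = 227/2139 = 0.106124, p̂₂ = 108/890 = 0.121348.
Pooled p̂ = (227+108)/(2139+890) = 335/3029 = 0.110598.
SE = √(p̂(1−p̂)(1/n₁+1/n₂)) = √(0.110598·0.889402·0.0015911) = √(0.00015651) = 0.012510.
z = (0.106124 − 0.121348)/0.012510 = -0.015224/0.012510 = -1.2169.
p-value = P(Z < -1.217) ≈ 0.1118, so at α = 0.05 we fail to reject H₀.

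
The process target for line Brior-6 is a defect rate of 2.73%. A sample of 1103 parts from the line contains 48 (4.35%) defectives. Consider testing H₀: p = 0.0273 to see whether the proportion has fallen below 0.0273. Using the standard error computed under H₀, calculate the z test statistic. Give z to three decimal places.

z = 3.305

p̂ = 48/1103 ≈ 0.043518.
Standard error under H₀: √(0.0273×0.9727/1103) = 0.004907.
z = (0.043518 − 0.0273)/0.004907 = 0.016218/0.004907 = 3.305.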